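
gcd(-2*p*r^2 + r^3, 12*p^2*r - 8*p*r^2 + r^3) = 2*p*r - r^2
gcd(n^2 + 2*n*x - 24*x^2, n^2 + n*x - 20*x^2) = -n + 4*x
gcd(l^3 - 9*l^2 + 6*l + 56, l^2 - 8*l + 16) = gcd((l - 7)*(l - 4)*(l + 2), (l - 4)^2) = l - 4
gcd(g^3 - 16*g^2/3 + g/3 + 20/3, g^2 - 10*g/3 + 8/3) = g - 4/3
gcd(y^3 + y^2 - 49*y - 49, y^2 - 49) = y^2 - 49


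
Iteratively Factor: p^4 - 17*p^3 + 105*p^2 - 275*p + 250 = (p - 5)*(p^3 - 12*p^2 + 45*p - 50) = (p - 5)*(p - 2)*(p^2 - 10*p + 25) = (p - 5)^2*(p - 2)*(p - 5)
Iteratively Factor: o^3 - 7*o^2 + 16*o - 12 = (o - 3)*(o^2 - 4*o + 4) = (o - 3)*(o - 2)*(o - 2)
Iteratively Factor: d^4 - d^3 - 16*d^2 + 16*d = (d + 4)*(d^3 - 5*d^2 + 4*d) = (d - 4)*(d + 4)*(d^2 - d) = d*(d - 4)*(d + 4)*(d - 1)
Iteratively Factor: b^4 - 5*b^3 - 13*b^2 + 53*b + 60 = (b + 3)*(b^3 - 8*b^2 + 11*b + 20) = (b - 4)*(b + 3)*(b^2 - 4*b - 5) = (b - 4)*(b + 1)*(b + 3)*(b - 5)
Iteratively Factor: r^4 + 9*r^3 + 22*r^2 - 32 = (r + 4)*(r^3 + 5*r^2 + 2*r - 8) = (r + 2)*(r + 4)*(r^2 + 3*r - 4) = (r - 1)*(r + 2)*(r + 4)*(r + 4)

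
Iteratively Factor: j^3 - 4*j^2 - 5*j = (j - 5)*(j^2 + j) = j*(j - 5)*(j + 1)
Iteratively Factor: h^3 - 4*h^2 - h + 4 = (h + 1)*(h^2 - 5*h + 4) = (h - 4)*(h + 1)*(h - 1)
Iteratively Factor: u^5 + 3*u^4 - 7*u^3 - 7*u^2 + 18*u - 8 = (u + 2)*(u^4 + u^3 - 9*u^2 + 11*u - 4) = (u + 2)*(u + 4)*(u^3 - 3*u^2 + 3*u - 1) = (u - 1)*(u + 2)*(u + 4)*(u^2 - 2*u + 1) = (u - 1)^2*(u + 2)*(u + 4)*(u - 1)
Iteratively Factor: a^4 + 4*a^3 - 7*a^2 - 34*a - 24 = (a + 1)*(a^3 + 3*a^2 - 10*a - 24) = (a + 1)*(a + 2)*(a^2 + a - 12) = (a - 3)*(a + 1)*(a + 2)*(a + 4)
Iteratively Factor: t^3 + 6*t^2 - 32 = (t - 2)*(t^2 + 8*t + 16) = (t - 2)*(t + 4)*(t + 4)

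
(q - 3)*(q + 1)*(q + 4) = q^3 + 2*q^2 - 11*q - 12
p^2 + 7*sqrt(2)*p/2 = p*(p + 7*sqrt(2)/2)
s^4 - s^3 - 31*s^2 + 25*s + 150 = (s - 5)*(s - 3)*(s + 2)*(s + 5)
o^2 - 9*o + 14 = (o - 7)*(o - 2)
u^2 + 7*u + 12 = (u + 3)*(u + 4)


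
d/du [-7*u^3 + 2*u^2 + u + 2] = -21*u^2 + 4*u + 1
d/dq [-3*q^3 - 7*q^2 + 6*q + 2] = -9*q^2 - 14*q + 6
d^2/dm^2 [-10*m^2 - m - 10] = -20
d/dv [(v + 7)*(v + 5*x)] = 2*v + 5*x + 7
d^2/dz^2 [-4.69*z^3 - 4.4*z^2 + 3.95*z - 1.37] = -28.14*z - 8.8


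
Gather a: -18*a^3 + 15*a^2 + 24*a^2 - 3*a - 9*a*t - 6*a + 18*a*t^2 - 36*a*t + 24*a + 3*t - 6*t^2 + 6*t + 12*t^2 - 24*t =-18*a^3 + 39*a^2 + a*(18*t^2 - 45*t + 15) + 6*t^2 - 15*t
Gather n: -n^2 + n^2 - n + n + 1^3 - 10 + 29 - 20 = 0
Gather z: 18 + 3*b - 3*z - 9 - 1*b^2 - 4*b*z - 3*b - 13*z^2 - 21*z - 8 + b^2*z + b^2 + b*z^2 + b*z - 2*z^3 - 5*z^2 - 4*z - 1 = -2*z^3 + z^2*(b - 18) + z*(b^2 - 3*b - 28)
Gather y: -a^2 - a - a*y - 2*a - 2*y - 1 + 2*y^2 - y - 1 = -a^2 - 3*a + 2*y^2 + y*(-a - 3) - 2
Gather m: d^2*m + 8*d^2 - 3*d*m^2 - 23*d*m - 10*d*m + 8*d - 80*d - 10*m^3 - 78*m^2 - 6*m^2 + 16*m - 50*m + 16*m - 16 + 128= 8*d^2 - 72*d - 10*m^3 + m^2*(-3*d - 84) + m*(d^2 - 33*d - 18) + 112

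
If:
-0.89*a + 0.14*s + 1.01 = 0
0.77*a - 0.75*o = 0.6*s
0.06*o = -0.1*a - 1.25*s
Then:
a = 1.11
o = 1.26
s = -0.15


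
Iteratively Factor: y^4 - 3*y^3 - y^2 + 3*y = (y - 1)*(y^3 - 2*y^2 - 3*y) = (y - 3)*(y - 1)*(y^2 + y) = (y - 3)*(y - 1)*(y + 1)*(y)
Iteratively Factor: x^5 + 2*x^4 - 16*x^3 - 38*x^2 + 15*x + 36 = (x + 3)*(x^4 - x^3 - 13*x^2 + x + 12) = (x + 3)^2*(x^3 - 4*x^2 - x + 4) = (x - 1)*(x + 3)^2*(x^2 - 3*x - 4) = (x - 1)*(x + 1)*(x + 3)^2*(x - 4)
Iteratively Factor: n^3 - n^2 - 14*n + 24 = (n - 3)*(n^2 + 2*n - 8) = (n - 3)*(n + 4)*(n - 2)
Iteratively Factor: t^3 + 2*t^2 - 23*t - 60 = (t + 3)*(t^2 - t - 20) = (t + 3)*(t + 4)*(t - 5)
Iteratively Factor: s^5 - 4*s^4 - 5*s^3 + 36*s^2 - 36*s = (s)*(s^4 - 4*s^3 - 5*s^2 + 36*s - 36) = s*(s + 3)*(s^3 - 7*s^2 + 16*s - 12) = s*(s - 2)*(s + 3)*(s^2 - 5*s + 6) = s*(s - 2)^2*(s + 3)*(s - 3)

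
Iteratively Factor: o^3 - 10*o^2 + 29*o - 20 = (o - 4)*(o^2 - 6*o + 5) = (o - 4)*(o - 1)*(o - 5)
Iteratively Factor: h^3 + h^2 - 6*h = (h)*(h^2 + h - 6) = h*(h - 2)*(h + 3)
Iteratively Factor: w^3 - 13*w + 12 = (w + 4)*(w^2 - 4*w + 3) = (w - 1)*(w + 4)*(w - 3)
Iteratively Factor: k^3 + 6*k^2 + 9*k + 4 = (k + 1)*(k^2 + 5*k + 4) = (k + 1)^2*(k + 4)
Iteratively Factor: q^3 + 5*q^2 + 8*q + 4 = (q + 2)*(q^2 + 3*q + 2) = (q + 2)^2*(q + 1)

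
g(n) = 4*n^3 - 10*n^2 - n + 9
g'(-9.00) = 1151.00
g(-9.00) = -3708.00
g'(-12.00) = 1967.00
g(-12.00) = -8331.00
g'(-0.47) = 11.05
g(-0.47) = 6.85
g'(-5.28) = 439.14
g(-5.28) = -853.30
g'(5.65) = 269.07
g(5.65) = 405.57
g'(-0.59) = 14.98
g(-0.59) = 5.29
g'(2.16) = 11.79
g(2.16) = 0.49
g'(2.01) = 7.28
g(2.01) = -0.93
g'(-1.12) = 36.45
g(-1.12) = -8.04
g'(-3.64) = 230.80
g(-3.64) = -312.77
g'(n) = 12*n^2 - 20*n - 1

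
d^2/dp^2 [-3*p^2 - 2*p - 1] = -6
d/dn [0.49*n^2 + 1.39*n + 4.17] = 0.98*n + 1.39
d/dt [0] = 0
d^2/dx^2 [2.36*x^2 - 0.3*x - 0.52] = 4.72000000000000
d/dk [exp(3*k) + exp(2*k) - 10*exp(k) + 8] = (3*exp(2*k) + 2*exp(k) - 10)*exp(k)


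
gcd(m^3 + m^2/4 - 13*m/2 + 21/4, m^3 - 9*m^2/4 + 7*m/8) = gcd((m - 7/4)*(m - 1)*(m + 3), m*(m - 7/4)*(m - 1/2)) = m - 7/4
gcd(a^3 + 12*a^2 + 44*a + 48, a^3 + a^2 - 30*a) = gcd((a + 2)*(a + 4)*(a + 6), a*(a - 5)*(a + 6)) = a + 6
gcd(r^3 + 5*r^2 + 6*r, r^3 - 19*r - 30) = r^2 + 5*r + 6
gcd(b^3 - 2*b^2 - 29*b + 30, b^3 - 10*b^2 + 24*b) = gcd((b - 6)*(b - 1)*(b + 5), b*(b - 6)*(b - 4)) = b - 6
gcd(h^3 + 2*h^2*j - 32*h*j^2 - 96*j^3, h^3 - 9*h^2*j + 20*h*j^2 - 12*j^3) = h - 6*j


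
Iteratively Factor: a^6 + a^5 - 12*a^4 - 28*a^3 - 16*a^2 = (a)*(a^5 + a^4 - 12*a^3 - 28*a^2 - 16*a) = a^2*(a^4 + a^3 - 12*a^2 - 28*a - 16) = a^2*(a + 2)*(a^3 - a^2 - 10*a - 8) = a^2*(a - 4)*(a + 2)*(a^2 + 3*a + 2) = a^2*(a - 4)*(a + 1)*(a + 2)*(a + 2)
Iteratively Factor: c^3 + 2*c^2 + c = (c)*(c^2 + 2*c + 1) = c*(c + 1)*(c + 1)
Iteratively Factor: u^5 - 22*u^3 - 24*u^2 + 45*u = (u + 3)*(u^4 - 3*u^3 - 13*u^2 + 15*u) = u*(u + 3)*(u^3 - 3*u^2 - 13*u + 15) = u*(u - 1)*(u + 3)*(u^2 - 2*u - 15) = u*(u - 5)*(u - 1)*(u + 3)*(u + 3)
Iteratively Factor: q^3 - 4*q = (q)*(q^2 - 4) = q*(q + 2)*(q - 2)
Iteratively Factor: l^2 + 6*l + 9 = (l + 3)*(l + 3)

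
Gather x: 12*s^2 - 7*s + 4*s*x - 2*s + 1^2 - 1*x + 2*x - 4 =12*s^2 - 9*s + x*(4*s + 1) - 3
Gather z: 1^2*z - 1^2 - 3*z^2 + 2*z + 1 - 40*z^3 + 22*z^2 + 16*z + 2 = -40*z^3 + 19*z^2 + 19*z + 2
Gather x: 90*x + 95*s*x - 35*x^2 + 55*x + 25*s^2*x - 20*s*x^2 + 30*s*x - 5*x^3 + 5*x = -5*x^3 + x^2*(-20*s - 35) + x*(25*s^2 + 125*s + 150)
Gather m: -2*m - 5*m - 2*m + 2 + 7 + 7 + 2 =18 - 9*m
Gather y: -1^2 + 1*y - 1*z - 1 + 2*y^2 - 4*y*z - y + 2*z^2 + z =2*y^2 - 4*y*z + 2*z^2 - 2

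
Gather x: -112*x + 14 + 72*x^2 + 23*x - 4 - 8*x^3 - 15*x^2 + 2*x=-8*x^3 + 57*x^2 - 87*x + 10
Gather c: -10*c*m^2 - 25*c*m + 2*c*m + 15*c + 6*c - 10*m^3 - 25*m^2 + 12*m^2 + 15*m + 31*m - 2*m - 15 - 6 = c*(-10*m^2 - 23*m + 21) - 10*m^3 - 13*m^2 + 44*m - 21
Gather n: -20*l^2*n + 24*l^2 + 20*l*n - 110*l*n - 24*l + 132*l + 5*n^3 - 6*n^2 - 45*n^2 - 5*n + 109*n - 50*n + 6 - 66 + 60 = 24*l^2 + 108*l + 5*n^3 - 51*n^2 + n*(-20*l^2 - 90*l + 54)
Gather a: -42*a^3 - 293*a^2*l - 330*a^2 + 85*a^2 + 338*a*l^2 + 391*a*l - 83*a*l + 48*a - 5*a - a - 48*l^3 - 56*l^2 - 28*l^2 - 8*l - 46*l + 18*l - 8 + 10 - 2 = -42*a^3 + a^2*(-293*l - 245) + a*(338*l^2 + 308*l + 42) - 48*l^3 - 84*l^2 - 36*l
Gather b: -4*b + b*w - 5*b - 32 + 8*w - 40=b*(w - 9) + 8*w - 72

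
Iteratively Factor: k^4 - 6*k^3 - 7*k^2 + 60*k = (k - 4)*(k^3 - 2*k^2 - 15*k) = (k - 4)*(k + 3)*(k^2 - 5*k) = (k - 5)*(k - 4)*(k + 3)*(k)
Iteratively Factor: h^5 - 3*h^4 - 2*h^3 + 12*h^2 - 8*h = (h - 2)*(h^4 - h^3 - 4*h^2 + 4*h) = h*(h - 2)*(h^3 - h^2 - 4*h + 4) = h*(h - 2)^2*(h^2 + h - 2) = h*(h - 2)^2*(h - 1)*(h + 2)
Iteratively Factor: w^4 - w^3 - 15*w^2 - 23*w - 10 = (w - 5)*(w^3 + 4*w^2 + 5*w + 2) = (w - 5)*(w + 2)*(w^2 + 2*w + 1) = (w - 5)*(w + 1)*(w + 2)*(w + 1)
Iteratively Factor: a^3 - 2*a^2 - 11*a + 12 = (a + 3)*(a^2 - 5*a + 4) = (a - 4)*(a + 3)*(a - 1)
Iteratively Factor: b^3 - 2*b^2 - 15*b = (b + 3)*(b^2 - 5*b) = (b - 5)*(b + 3)*(b)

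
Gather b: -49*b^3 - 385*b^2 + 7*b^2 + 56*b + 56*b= -49*b^3 - 378*b^2 + 112*b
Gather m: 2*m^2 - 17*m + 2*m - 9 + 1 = 2*m^2 - 15*m - 8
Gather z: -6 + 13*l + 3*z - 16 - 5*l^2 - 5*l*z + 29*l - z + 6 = -5*l^2 + 42*l + z*(2 - 5*l) - 16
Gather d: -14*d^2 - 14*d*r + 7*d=-14*d^2 + d*(7 - 14*r)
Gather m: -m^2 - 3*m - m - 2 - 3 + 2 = -m^2 - 4*m - 3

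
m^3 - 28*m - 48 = (m - 6)*(m + 2)*(m + 4)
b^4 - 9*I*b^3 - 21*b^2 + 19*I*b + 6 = (b - 6*I)*(b - I)^3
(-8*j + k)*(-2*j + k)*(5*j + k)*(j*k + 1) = 80*j^4*k - 34*j^3*k^2 + 80*j^3 - 5*j^2*k^3 - 34*j^2*k + j*k^4 - 5*j*k^2 + k^3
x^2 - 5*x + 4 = (x - 4)*(x - 1)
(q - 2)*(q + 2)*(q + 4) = q^3 + 4*q^2 - 4*q - 16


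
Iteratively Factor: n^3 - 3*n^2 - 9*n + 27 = (n - 3)*(n^2 - 9) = (n - 3)*(n + 3)*(n - 3)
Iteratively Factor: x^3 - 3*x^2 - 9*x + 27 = (x + 3)*(x^2 - 6*x + 9) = (x - 3)*(x + 3)*(x - 3)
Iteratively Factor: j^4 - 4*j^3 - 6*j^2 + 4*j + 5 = (j + 1)*(j^3 - 5*j^2 - j + 5) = (j - 1)*(j + 1)*(j^2 - 4*j - 5) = (j - 5)*(j - 1)*(j + 1)*(j + 1)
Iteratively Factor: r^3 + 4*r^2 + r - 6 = (r - 1)*(r^2 + 5*r + 6) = (r - 1)*(r + 3)*(r + 2)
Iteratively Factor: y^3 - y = (y + 1)*(y^2 - y) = y*(y + 1)*(y - 1)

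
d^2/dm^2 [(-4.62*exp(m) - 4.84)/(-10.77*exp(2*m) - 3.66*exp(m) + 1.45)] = (535.887198*exp(4*m) + 2063.51046*exp(3*m) + 1005.241644*exp(2*m) + 391.688484*exp(m) + 35.39943)*exp(m)/(1249.243533*exp(6*m) + 1273.602042*exp(5*m) - 71.7572789999999*exp(4*m) - 293.910444*exp(3*m) + 9.660915*exp(2*m) + 23.08545*exp(m) - 3.048625)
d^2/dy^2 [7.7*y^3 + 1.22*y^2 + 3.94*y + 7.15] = 46.2*y + 2.44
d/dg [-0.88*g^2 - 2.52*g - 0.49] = -1.76*g - 2.52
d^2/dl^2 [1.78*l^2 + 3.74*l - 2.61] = 3.56000000000000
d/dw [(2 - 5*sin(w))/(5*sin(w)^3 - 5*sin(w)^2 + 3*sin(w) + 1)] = (50*sin(w)^3 - 55*sin(w)^2 + 20*sin(w) - 11)*cos(w)/(5*sin(w)^3 - 5*sin(w)^2 + 3*sin(w) + 1)^2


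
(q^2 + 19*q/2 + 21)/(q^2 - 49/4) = 2*(q + 6)/(2*q - 7)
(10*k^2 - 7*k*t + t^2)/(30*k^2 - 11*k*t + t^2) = (-2*k + t)/(-6*k + t)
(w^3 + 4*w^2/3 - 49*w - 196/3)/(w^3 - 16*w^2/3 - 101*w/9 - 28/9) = 3*(w + 7)/(3*w + 1)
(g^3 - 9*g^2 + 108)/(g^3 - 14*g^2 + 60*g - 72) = (g + 3)/(g - 2)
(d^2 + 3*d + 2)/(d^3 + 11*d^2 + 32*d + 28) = (d + 1)/(d^2 + 9*d + 14)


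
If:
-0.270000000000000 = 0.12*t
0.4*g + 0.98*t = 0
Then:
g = 5.51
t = -2.25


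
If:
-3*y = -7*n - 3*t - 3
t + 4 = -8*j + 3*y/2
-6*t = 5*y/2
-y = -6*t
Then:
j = -1/2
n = -3/7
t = 0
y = 0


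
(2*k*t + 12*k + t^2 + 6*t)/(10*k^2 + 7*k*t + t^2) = (t + 6)/(5*k + t)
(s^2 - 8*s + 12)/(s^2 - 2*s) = (s - 6)/s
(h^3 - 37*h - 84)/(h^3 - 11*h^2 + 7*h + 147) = (h + 4)/(h - 7)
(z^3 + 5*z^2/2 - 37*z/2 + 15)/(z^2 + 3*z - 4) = (z^2 + 7*z/2 - 15)/(z + 4)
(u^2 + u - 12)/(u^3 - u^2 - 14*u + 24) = 1/(u - 2)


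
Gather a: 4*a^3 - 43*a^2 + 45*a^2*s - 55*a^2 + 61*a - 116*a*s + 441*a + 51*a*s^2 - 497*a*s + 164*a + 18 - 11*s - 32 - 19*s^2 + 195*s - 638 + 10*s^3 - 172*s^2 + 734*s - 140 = 4*a^3 + a^2*(45*s - 98) + a*(51*s^2 - 613*s + 666) + 10*s^3 - 191*s^2 + 918*s - 792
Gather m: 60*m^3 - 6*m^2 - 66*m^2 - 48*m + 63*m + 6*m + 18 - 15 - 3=60*m^3 - 72*m^2 + 21*m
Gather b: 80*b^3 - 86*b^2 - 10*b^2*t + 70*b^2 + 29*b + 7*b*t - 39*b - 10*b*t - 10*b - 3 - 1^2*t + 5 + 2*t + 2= 80*b^3 + b^2*(-10*t - 16) + b*(-3*t - 20) + t + 4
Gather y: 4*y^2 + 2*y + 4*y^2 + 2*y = 8*y^2 + 4*y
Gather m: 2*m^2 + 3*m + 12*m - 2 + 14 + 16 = 2*m^2 + 15*m + 28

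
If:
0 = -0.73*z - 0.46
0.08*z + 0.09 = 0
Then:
No Solution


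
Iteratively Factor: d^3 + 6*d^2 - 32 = (d + 4)*(d^2 + 2*d - 8) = (d + 4)^2*(d - 2)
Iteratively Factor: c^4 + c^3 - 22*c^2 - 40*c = (c)*(c^3 + c^2 - 22*c - 40) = c*(c + 2)*(c^2 - c - 20) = c*(c - 5)*(c + 2)*(c + 4)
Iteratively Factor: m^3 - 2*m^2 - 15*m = (m + 3)*(m^2 - 5*m) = (m - 5)*(m + 3)*(m)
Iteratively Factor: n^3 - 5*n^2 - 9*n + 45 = (n - 5)*(n^2 - 9) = (n - 5)*(n - 3)*(n + 3)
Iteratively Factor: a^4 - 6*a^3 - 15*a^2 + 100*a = (a)*(a^3 - 6*a^2 - 15*a + 100) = a*(a + 4)*(a^2 - 10*a + 25) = a*(a - 5)*(a + 4)*(a - 5)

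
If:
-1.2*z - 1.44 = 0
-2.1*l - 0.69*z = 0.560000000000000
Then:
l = 0.13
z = -1.20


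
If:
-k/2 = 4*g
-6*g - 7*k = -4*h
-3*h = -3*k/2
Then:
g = 0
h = 0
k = 0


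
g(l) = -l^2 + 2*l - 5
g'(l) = 2 - 2*l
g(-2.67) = -17.47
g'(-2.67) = 7.34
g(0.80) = -4.04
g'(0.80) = 0.40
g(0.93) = -4.00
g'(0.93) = 0.14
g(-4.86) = -38.34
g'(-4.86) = 11.72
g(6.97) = -39.64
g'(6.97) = -11.94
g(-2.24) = -14.50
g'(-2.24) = 6.48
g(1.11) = -4.01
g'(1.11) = -0.22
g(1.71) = -4.50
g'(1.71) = -1.42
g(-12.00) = -173.00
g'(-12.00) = 26.00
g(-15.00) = -260.00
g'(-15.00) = 32.00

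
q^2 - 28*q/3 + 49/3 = (q - 7)*(q - 7/3)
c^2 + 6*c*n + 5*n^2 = (c + n)*(c + 5*n)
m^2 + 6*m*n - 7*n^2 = (m - n)*(m + 7*n)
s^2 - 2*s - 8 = (s - 4)*(s + 2)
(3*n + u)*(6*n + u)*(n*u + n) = 18*n^3*u + 18*n^3 + 9*n^2*u^2 + 9*n^2*u + n*u^3 + n*u^2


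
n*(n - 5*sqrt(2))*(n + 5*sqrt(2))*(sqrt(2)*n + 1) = sqrt(2)*n^4 + n^3 - 50*sqrt(2)*n^2 - 50*n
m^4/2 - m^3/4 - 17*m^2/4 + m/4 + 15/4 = (m/2 + 1/2)*(m - 3)*(m - 1)*(m + 5/2)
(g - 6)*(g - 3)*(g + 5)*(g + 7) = g^4 + 3*g^3 - 55*g^2 - 99*g + 630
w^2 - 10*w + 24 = (w - 6)*(w - 4)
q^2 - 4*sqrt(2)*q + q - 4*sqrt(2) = (q + 1)*(q - 4*sqrt(2))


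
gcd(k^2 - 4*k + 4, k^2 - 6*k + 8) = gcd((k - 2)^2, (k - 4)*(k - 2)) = k - 2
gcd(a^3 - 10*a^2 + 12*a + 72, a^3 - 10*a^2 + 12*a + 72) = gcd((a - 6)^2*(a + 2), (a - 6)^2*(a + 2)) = a^3 - 10*a^2 + 12*a + 72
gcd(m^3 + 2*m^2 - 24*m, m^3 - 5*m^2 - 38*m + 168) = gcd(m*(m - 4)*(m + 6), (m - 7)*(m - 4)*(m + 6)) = m^2 + 2*m - 24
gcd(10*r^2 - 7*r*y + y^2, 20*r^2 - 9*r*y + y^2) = -5*r + y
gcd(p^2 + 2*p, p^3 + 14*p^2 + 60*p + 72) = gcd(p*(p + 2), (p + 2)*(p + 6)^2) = p + 2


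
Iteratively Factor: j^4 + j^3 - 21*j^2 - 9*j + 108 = (j + 4)*(j^3 - 3*j^2 - 9*j + 27) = (j + 3)*(j + 4)*(j^2 - 6*j + 9) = (j - 3)*(j + 3)*(j + 4)*(j - 3)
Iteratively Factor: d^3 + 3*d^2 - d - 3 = (d + 3)*(d^2 - 1) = (d - 1)*(d + 3)*(d + 1)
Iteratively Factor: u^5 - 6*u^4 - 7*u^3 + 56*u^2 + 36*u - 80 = (u + 2)*(u^4 - 8*u^3 + 9*u^2 + 38*u - 40) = (u - 4)*(u + 2)*(u^3 - 4*u^2 - 7*u + 10) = (u - 4)*(u - 1)*(u + 2)*(u^2 - 3*u - 10) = (u - 5)*(u - 4)*(u - 1)*(u + 2)*(u + 2)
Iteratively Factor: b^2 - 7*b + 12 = (b - 4)*(b - 3)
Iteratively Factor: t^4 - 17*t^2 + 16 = (t - 4)*(t^3 + 4*t^2 - t - 4) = (t - 4)*(t + 4)*(t^2 - 1) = (t - 4)*(t + 1)*(t + 4)*(t - 1)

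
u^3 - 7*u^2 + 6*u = u*(u - 6)*(u - 1)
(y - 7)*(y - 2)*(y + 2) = y^3 - 7*y^2 - 4*y + 28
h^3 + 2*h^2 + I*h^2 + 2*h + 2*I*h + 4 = (h + 2)*(h - I)*(h + 2*I)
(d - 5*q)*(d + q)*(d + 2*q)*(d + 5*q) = d^4 + 3*d^3*q - 23*d^2*q^2 - 75*d*q^3 - 50*q^4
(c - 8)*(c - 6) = c^2 - 14*c + 48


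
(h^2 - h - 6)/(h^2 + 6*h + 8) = (h - 3)/(h + 4)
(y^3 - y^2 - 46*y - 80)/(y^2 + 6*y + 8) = (y^2 - 3*y - 40)/(y + 4)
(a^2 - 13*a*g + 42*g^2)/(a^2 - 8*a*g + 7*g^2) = (a - 6*g)/(a - g)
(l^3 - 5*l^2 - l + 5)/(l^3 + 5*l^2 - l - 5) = (l - 5)/(l + 5)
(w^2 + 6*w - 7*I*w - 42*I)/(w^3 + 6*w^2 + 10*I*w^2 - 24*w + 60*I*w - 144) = (w - 7*I)/(w^2 + 10*I*w - 24)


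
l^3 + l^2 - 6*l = l*(l - 2)*(l + 3)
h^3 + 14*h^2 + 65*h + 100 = (h + 4)*(h + 5)^2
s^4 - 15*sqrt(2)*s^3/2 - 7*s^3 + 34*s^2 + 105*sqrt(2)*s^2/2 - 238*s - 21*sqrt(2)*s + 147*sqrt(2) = (s - 7)*(s - 7*sqrt(2)/2)*(s - 3*sqrt(2))*(s - sqrt(2))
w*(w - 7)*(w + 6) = w^3 - w^2 - 42*w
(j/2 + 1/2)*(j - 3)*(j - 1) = j^3/2 - 3*j^2/2 - j/2 + 3/2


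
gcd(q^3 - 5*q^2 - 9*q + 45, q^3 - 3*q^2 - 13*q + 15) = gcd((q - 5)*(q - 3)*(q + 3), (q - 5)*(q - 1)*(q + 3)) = q^2 - 2*q - 15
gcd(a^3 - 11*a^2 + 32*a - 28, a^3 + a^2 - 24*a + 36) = a - 2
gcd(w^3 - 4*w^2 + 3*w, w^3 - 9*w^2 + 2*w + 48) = w - 3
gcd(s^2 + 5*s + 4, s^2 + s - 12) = s + 4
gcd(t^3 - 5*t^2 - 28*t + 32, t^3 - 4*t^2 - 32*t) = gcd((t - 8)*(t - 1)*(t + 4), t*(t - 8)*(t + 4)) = t^2 - 4*t - 32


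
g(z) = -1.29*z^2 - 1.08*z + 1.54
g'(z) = -2.58*z - 1.08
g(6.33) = -56.99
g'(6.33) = -17.41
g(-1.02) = 1.30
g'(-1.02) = 1.55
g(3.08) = -14.02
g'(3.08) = -9.03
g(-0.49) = 1.76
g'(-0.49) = 0.18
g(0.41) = 0.88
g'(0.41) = -2.14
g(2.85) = -12.02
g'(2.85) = -8.43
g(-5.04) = -25.78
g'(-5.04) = 11.92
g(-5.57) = -32.47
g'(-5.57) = 13.29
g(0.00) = 1.54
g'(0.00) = -1.08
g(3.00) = -13.31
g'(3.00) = -8.82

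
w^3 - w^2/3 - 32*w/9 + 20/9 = (w - 5/3)*(w - 2/3)*(w + 2)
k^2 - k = k*(k - 1)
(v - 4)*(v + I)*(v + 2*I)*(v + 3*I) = v^4 - 4*v^3 + 6*I*v^3 - 11*v^2 - 24*I*v^2 + 44*v - 6*I*v + 24*I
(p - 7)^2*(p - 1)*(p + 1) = p^4 - 14*p^3 + 48*p^2 + 14*p - 49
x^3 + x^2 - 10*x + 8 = (x - 2)*(x - 1)*(x + 4)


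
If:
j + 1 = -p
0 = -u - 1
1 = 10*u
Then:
No Solution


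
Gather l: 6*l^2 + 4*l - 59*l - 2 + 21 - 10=6*l^2 - 55*l + 9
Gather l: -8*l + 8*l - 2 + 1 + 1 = 0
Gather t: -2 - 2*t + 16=14 - 2*t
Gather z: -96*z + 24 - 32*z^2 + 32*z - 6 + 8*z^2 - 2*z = -24*z^2 - 66*z + 18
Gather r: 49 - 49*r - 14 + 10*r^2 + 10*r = 10*r^2 - 39*r + 35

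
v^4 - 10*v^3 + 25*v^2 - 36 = (v - 6)*(v - 3)*(v - 2)*(v + 1)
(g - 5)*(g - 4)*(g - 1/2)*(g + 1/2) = g^4 - 9*g^3 + 79*g^2/4 + 9*g/4 - 5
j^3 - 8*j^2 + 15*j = j*(j - 5)*(j - 3)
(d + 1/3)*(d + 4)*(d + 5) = d^3 + 28*d^2/3 + 23*d + 20/3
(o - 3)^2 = o^2 - 6*o + 9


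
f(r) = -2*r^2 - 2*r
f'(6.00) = -26.00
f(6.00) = -84.00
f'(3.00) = -14.00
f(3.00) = -24.00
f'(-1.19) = 2.76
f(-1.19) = -0.45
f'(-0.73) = 0.92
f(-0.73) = 0.39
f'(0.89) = -5.56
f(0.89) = -3.36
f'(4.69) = -20.76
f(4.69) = -53.37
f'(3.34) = -15.36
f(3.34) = -28.99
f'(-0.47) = -0.12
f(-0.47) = 0.50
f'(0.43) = -3.72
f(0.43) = -1.23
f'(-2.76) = 9.04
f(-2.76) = -9.72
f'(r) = -4*r - 2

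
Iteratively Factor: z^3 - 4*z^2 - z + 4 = (z - 1)*(z^2 - 3*z - 4) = (z - 1)*(z + 1)*(z - 4)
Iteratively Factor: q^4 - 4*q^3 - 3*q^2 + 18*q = (q)*(q^3 - 4*q^2 - 3*q + 18) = q*(q + 2)*(q^2 - 6*q + 9) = q*(q - 3)*(q + 2)*(q - 3)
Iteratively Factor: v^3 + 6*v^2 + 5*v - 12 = (v + 3)*(v^2 + 3*v - 4) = (v - 1)*(v + 3)*(v + 4)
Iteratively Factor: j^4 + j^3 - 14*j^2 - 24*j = (j)*(j^3 + j^2 - 14*j - 24) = j*(j + 2)*(j^2 - j - 12) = j*(j + 2)*(j + 3)*(j - 4)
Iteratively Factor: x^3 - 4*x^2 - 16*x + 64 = (x + 4)*(x^2 - 8*x + 16) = (x - 4)*(x + 4)*(x - 4)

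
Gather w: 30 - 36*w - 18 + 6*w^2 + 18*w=6*w^2 - 18*w + 12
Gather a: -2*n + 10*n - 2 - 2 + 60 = 8*n + 56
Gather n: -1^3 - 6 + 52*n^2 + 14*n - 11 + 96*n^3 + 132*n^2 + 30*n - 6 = 96*n^3 + 184*n^2 + 44*n - 24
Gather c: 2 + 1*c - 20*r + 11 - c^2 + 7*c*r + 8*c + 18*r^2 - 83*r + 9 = -c^2 + c*(7*r + 9) + 18*r^2 - 103*r + 22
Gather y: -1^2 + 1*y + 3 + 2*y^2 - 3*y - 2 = 2*y^2 - 2*y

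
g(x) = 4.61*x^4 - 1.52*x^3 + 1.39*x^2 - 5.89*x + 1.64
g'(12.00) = 31235.15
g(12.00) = 93097.52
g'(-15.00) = -63308.59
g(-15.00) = 238913.99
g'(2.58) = 287.61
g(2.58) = 173.85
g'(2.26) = 189.96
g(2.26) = 98.15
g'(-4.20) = -1464.19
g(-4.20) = 1598.00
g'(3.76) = 920.32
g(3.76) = 839.75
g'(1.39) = 38.69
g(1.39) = 9.27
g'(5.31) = 2641.16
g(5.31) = 3447.02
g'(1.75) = 83.84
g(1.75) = 30.68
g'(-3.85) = -1136.49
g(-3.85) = 1144.51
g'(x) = 18.44*x^3 - 4.56*x^2 + 2.78*x - 5.89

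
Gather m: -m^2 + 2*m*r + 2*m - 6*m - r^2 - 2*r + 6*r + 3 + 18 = -m^2 + m*(2*r - 4) - r^2 + 4*r + 21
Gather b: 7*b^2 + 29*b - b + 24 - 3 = 7*b^2 + 28*b + 21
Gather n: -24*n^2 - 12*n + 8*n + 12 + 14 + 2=-24*n^2 - 4*n + 28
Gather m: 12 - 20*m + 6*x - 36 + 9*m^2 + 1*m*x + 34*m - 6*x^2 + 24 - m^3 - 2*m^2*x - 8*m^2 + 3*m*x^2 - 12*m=-m^3 + m^2*(1 - 2*x) + m*(3*x^2 + x + 2) - 6*x^2 + 6*x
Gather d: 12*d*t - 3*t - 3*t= 12*d*t - 6*t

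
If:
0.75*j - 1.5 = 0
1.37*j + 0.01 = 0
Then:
No Solution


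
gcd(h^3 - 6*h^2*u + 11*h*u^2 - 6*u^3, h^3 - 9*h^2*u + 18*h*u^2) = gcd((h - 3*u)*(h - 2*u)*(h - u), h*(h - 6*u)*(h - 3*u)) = -h + 3*u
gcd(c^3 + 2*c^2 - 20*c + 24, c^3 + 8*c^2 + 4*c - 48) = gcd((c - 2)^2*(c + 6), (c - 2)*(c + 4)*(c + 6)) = c^2 + 4*c - 12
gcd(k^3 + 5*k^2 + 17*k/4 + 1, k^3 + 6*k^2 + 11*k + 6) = 1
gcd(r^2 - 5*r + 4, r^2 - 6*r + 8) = r - 4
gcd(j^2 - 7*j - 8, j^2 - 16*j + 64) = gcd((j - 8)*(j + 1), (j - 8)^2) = j - 8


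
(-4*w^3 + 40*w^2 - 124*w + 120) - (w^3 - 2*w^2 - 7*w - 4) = -5*w^3 + 42*w^2 - 117*w + 124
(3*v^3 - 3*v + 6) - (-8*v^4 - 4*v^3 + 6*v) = 8*v^4 + 7*v^3 - 9*v + 6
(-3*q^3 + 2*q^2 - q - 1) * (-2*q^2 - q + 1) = 6*q^5 - q^4 - 3*q^3 + 5*q^2 - 1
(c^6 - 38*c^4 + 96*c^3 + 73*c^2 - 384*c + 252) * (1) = c^6 - 38*c^4 + 96*c^3 + 73*c^2 - 384*c + 252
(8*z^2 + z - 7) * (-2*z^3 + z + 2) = -16*z^5 - 2*z^4 + 22*z^3 + 17*z^2 - 5*z - 14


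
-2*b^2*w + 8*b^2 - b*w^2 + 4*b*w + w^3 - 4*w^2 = (-2*b + w)*(b + w)*(w - 4)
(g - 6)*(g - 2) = g^2 - 8*g + 12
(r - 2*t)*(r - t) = r^2 - 3*r*t + 2*t^2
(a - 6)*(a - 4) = a^2 - 10*a + 24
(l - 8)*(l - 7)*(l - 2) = l^3 - 17*l^2 + 86*l - 112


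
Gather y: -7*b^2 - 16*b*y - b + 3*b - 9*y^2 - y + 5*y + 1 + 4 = -7*b^2 + 2*b - 9*y^2 + y*(4 - 16*b) + 5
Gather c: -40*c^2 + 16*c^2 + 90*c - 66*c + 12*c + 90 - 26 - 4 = -24*c^2 + 36*c + 60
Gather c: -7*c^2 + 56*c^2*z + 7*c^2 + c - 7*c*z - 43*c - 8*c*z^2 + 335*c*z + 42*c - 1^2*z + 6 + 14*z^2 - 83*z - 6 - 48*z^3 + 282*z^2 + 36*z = 56*c^2*z + c*(-8*z^2 + 328*z) - 48*z^3 + 296*z^2 - 48*z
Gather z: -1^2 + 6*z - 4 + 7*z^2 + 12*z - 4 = 7*z^2 + 18*z - 9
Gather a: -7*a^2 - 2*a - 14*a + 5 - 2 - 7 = -7*a^2 - 16*a - 4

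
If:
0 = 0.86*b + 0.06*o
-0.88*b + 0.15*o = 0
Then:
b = 0.00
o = 0.00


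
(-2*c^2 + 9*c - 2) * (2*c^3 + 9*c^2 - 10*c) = -4*c^5 + 97*c^3 - 108*c^2 + 20*c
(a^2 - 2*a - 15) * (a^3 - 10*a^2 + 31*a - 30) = a^5 - 12*a^4 + 36*a^3 + 58*a^2 - 405*a + 450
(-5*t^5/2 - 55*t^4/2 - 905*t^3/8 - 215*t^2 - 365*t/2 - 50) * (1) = -5*t^5/2 - 55*t^4/2 - 905*t^3/8 - 215*t^2 - 365*t/2 - 50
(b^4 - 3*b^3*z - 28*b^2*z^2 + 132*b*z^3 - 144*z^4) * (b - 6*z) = b^5 - 9*b^4*z - 10*b^3*z^2 + 300*b^2*z^3 - 936*b*z^4 + 864*z^5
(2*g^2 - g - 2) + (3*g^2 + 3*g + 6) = 5*g^2 + 2*g + 4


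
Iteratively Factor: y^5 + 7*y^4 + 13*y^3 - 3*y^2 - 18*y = (y + 2)*(y^4 + 5*y^3 + 3*y^2 - 9*y) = (y + 2)*(y + 3)*(y^3 + 2*y^2 - 3*y) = y*(y + 2)*(y + 3)*(y^2 + 2*y - 3) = y*(y - 1)*(y + 2)*(y + 3)*(y + 3)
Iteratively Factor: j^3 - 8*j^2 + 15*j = (j - 3)*(j^2 - 5*j) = j*(j - 3)*(j - 5)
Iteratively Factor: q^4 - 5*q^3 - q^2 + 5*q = (q)*(q^3 - 5*q^2 - q + 5) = q*(q - 1)*(q^2 - 4*q - 5) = q*(q - 1)*(q + 1)*(q - 5)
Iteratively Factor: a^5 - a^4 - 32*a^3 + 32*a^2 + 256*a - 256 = (a - 4)*(a^4 + 3*a^3 - 20*a^2 - 48*a + 64) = (a - 4)*(a + 4)*(a^3 - a^2 - 16*a + 16) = (a - 4)*(a + 4)^2*(a^2 - 5*a + 4) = (a - 4)^2*(a + 4)^2*(a - 1)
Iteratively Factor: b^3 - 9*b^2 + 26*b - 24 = (b - 4)*(b^2 - 5*b + 6) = (b - 4)*(b - 3)*(b - 2)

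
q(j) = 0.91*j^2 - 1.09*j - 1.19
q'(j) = 1.82*j - 1.09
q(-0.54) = -0.34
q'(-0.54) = -2.07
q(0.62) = -1.52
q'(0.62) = 0.04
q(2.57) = 2.02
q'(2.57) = 3.59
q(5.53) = 20.61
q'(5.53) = 8.97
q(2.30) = 1.12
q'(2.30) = 3.10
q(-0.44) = -0.53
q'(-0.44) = -1.89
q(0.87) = -1.45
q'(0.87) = 0.49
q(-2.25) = 5.87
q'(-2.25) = -5.18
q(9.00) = 62.71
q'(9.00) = 15.29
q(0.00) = -1.19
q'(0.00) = -1.09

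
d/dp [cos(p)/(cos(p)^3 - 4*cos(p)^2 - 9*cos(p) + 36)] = 2*(cos(p)^3 - 2*cos(p)^2 - 18)*sin(p)/((cos(p) - 4)^2*(cos(p) - 3)^2*(cos(p) + 3)^2)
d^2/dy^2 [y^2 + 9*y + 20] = 2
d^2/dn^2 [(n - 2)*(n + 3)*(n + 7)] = 6*n + 16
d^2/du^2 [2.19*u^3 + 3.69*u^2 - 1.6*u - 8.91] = 13.14*u + 7.38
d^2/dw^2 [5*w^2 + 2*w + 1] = 10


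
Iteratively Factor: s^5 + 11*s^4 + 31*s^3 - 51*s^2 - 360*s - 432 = (s + 4)*(s^4 + 7*s^3 + 3*s^2 - 63*s - 108) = (s + 3)*(s + 4)*(s^3 + 4*s^2 - 9*s - 36) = (s - 3)*(s + 3)*(s + 4)*(s^2 + 7*s + 12) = (s - 3)*(s + 3)^2*(s + 4)*(s + 4)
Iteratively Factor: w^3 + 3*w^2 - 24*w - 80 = (w + 4)*(w^2 - w - 20) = (w + 4)^2*(w - 5)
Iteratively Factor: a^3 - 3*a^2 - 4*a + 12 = (a + 2)*(a^2 - 5*a + 6) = (a - 2)*(a + 2)*(a - 3)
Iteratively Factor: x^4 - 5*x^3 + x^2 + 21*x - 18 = (x - 3)*(x^3 - 2*x^2 - 5*x + 6) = (x - 3)*(x - 1)*(x^2 - x - 6) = (x - 3)^2*(x - 1)*(x + 2)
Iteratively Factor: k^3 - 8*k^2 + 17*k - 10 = (k - 5)*(k^2 - 3*k + 2) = (k - 5)*(k - 1)*(k - 2)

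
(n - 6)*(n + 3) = n^2 - 3*n - 18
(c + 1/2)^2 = c^2 + c + 1/4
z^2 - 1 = (z - 1)*(z + 1)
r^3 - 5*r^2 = r^2*(r - 5)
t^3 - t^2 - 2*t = t*(t - 2)*(t + 1)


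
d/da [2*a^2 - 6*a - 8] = 4*a - 6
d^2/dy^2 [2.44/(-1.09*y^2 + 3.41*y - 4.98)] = (5.797928*y^2 - 18.138472*y - 2.44*(2.18*y - 3.41)*(4.36*y - 6.82) + 26.489616)/(1.09*y^2 - 3.41*y + 4.98)^3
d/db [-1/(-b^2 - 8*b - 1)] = 2*(-b - 4)/(b^2 + 8*b + 1)^2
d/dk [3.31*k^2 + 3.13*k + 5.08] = 6.62*k + 3.13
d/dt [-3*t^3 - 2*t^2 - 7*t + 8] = -9*t^2 - 4*t - 7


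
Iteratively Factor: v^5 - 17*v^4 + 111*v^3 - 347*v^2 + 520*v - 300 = (v - 3)*(v^4 - 14*v^3 + 69*v^2 - 140*v + 100) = (v - 3)*(v - 2)*(v^3 - 12*v^2 + 45*v - 50) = (v - 3)*(v - 2)^2*(v^2 - 10*v + 25) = (v - 5)*(v - 3)*(v - 2)^2*(v - 5)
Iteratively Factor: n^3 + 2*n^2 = (n)*(n^2 + 2*n) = n*(n + 2)*(n)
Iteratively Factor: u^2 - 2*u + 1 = (u - 1)*(u - 1)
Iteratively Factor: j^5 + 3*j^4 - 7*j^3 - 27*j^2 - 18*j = (j - 3)*(j^4 + 6*j^3 + 11*j^2 + 6*j) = (j - 3)*(j + 2)*(j^3 + 4*j^2 + 3*j) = (j - 3)*(j + 2)*(j + 3)*(j^2 + j) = j*(j - 3)*(j + 2)*(j + 3)*(j + 1)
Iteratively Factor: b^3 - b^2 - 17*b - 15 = (b + 3)*(b^2 - 4*b - 5) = (b + 1)*(b + 3)*(b - 5)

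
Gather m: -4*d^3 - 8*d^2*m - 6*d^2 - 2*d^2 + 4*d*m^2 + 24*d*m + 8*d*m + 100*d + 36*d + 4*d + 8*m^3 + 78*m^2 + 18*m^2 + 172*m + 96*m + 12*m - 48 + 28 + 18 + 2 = -4*d^3 - 8*d^2 + 140*d + 8*m^3 + m^2*(4*d + 96) + m*(-8*d^2 + 32*d + 280)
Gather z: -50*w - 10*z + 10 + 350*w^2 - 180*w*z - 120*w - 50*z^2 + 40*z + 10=350*w^2 - 170*w - 50*z^2 + z*(30 - 180*w) + 20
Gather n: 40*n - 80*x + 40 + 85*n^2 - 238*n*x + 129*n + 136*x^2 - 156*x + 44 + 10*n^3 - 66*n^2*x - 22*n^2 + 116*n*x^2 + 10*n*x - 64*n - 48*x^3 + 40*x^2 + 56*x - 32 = 10*n^3 + n^2*(63 - 66*x) + n*(116*x^2 - 228*x + 105) - 48*x^3 + 176*x^2 - 180*x + 52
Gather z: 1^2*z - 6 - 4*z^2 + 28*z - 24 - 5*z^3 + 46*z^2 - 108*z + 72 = -5*z^3 + 42*z^2 - 79*z + 42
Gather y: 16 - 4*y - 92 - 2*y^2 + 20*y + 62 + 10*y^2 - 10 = 8*y^2 + 16*y - 24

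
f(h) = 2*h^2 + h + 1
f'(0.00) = 1.00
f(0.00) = 1.00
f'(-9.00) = -35.00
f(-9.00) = 154.00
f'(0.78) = 4.12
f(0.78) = 3.00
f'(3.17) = 13.68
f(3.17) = 24.27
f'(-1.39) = -4.56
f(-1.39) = 3.47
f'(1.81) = 8.24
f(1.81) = 9.36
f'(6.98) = 28.92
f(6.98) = 105.42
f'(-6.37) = -24.48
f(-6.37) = 75.78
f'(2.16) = 9.64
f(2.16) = 12.49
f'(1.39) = 6.56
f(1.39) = 6.25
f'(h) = 4*h + 1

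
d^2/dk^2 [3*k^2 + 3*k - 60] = 6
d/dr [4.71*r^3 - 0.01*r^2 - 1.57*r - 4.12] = 14.13*r^2 - 0.02*r - 1.57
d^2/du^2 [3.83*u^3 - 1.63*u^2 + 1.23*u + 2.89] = 22.98*u - 3.26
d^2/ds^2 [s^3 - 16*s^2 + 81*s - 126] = 6*s - 32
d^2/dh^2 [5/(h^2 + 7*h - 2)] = 10*(-h^2 - 7*h + (2*h + 7)^2 + 2)/(h^2 + 7*h - 2)^3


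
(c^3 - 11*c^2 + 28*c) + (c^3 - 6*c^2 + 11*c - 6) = 2*c^3 - 17*c^2 + 39*c - 6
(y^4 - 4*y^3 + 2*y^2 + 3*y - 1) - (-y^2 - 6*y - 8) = y^4 - 4*y^3 + 3*y^2 + 9*y + 7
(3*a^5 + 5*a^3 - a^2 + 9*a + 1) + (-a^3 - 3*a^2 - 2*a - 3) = 3*a^5 + 4*a^3 - 4*a^2 + 7*a - 2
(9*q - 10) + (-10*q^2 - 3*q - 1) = -10*q^2 + 6*q - 11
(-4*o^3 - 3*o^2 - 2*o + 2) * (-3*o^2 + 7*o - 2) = 12*o^5 - 19*o^4 - 7*o^3 - 14*o^2 + 18*o - 4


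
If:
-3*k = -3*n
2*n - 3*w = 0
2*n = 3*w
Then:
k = 3*w/2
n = 3*w/2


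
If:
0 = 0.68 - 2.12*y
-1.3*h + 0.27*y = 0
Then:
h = 0.07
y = 0.32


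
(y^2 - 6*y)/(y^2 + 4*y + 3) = y*(y - 6)/(y^2 + 4*y + 3)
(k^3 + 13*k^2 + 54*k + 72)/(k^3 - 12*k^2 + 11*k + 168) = (k^2 + 10*k + 24)/(k^2 - 15*k + 56)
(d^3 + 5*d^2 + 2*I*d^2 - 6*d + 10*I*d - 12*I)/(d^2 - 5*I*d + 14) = (d^2 + 5*d - 6)/(d - 7*I)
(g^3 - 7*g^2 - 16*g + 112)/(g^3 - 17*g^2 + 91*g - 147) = (g^2 - 16)/(g^2 - 10*g + 21)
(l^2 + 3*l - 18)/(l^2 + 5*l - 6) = (l - 3)/(l - 1)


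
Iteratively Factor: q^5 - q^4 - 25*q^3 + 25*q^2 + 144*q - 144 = (q + 4)*(q^4 - 5*q^3 - 5*q^2 + 45*q - 36) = (q - 4)*(q + 4)*(q^3 - q^2 - 9*q + 9) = (q - 4)*(q - 3)*(q + 4)*(q^2 + 2*q - 3) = (q - 4)*(q - 3)*(q + 3)*(q + 4)*(q - 1)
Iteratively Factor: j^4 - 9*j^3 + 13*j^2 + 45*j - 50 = (j - 5)*(j^3 - 4*j^2 - 7*j + 10) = (j - 5)*(j + 2)*(j^2 - 6*j + 5) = (j - 5)*(j - 1)*(j + 2)*(j - 5)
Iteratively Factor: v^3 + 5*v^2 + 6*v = (v)*(v^2 + 5*v + 6) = v*(v + 2)*(v + 3)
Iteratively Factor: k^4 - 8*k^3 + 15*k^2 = (k)*(k^3 - 8*k^2 + 15*k) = k^2*(k^2 - 8*k + 15) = k^2*(k - 3)*(k - 5)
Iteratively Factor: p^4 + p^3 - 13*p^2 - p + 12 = (p + 1)*(p^3 - 13*p + 12) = (p - 1)*(p + 1)*(p^2 + p - 12) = (p - 3)*(p - 1)*(p + 1)*(p + 4)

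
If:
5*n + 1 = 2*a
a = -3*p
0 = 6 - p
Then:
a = -18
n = -37/5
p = 6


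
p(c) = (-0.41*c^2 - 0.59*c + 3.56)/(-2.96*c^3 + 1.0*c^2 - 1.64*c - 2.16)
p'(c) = (-0.82*c - 0.59)/(-2.96*c^3 + 1.0*c^2 - 1.64*c - 2.16) + (-0.41*c^2 - 0.59*c + 3.56)*(8.88*c^2 - 2.0*c + 1.64)/(-2.96*c^3 + 1.0*c^2 - 1.64*c - 2.16)^2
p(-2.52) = 0.04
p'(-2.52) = 0.08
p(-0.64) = 50.16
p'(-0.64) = 4376.47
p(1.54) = -0.13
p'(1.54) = 0.33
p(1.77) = -0.07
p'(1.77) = 0.21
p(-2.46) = 0.05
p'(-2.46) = 0.08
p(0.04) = -1.59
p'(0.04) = 1.41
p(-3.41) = 0.01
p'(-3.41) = 0.02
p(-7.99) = -0.01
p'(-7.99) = -0.00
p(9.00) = 0.02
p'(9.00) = -0.00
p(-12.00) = -0.01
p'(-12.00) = -0.00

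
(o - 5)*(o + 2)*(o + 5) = o^3 + 2*o^2 - 25*o - 50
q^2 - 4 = (q - 2)*(q + 2)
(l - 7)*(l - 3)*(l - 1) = l^3 - 11*l^2 + 31*l - 21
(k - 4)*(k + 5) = k^2 + k - 20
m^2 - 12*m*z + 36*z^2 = (m - 6*z)^2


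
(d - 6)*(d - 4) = d^2 - 10*d + 24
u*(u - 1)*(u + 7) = u^3 + 6*u^2 - 7*u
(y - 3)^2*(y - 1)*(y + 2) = y^4 - 5*y^3 + y^2 + 21*y - 18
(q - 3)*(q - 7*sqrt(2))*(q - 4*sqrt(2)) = q^3 - 11*sqrt(2)*q^2 - 3*q^2 + 33*sqrt(2)*q + 56*q - 168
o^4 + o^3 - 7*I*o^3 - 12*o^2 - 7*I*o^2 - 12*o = o*(o + 1)*(o - 4*I)*(o - 3*I)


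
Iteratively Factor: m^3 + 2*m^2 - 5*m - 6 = (m + 1)*(m^2 + m - 6) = (m - 2)*(m + 1)*(m + 3)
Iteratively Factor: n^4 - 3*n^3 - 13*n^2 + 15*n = (n - 1)*(n^3 - 2*n^2 - 15*n) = (n - 1)*(n + 3)*(n^2 - 5*n) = (n - 5)*(n - 1)*(n + 3)*(n)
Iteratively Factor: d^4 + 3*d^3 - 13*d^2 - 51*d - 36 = (d + 1)*(d^3 + 2*d^2 - 15*d - 36) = (d - 4)*(d + 1)*(d^2 + 6*d + 9) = (d - 4)*(d + 1)*(d + 3)*(d + 3)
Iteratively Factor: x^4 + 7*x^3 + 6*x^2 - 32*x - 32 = (x + 1)*(x^3 + 6*x^2 - 32) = (x - 2)*(x + 1)*(x^2 + 8*x + 16) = (x - 2)*(x + 1)*(x + 4)*(x + 4)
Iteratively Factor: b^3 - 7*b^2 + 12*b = (b - 4)*(b^2 - 3*b) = (b - 4)*(b - 3)*(b)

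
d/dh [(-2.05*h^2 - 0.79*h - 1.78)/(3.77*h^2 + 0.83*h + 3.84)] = (1.2768*h^2 - 2.3228*h - 1.5562)/(14.2129*h^4 + 6.2582*h^3 + 29.6425*h^2 + 6.3744*h + 14.7456)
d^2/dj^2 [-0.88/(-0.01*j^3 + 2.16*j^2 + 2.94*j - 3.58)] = ((3.8016 - 0.0528*j)*(0.01*j^3 - 2.16*j^2 - 2.94*j + 3.58) + 0.88*(-0.06*j^2 + 8.64*j + 5.88)*(-0.03*j^2 + 4.32*j + 2.94))/(0.01*j^3 - 2.16*j^2 - 2.94*j + 3.58)^3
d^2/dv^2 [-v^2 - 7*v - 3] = -2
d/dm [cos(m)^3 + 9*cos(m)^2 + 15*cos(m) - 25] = 3*(sin(m)^2 - 6*cos(m) - 6)*sin(m)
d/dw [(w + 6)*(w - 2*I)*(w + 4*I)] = 3*w^2 + 4*w*(3 + I) + 8 + 12*I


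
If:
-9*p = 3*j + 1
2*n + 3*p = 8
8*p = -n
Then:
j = 59/39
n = 64/13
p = -8/13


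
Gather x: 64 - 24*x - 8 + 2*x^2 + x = 2*x^2 - 23*x + 56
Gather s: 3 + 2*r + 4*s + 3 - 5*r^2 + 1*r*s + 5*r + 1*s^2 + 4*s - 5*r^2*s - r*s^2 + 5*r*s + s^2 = -5*r^2 + 7*r + s^2*(2 - r) + s*(-5*r^2 + 6*r + 8) + 6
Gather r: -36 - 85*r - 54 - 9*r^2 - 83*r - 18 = -9*r^2 - 168*r - 108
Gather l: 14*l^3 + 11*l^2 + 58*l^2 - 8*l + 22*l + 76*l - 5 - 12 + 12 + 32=14*l^3 + 69*l^2 + 90*l + 27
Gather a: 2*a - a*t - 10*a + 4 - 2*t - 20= a*(-t - 8) - 2*t - 16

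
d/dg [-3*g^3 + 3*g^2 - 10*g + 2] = -9*g^2 + 6*g - 10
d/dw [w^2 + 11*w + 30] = 2*w + 11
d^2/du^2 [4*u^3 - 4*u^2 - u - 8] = 24*u - 8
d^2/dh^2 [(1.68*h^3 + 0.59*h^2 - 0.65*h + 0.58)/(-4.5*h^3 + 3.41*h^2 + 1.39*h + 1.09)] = (-75.4542000000001*h^6 + 15.9246000000001*h^5 - 321.813*h^4 + 136.72434*h^3 + 17.44623*h^2 - 60.03621*h - 1.30122)/(91.125*h^9 - 207.1575*h^8 + 72.53685*h^7 + 22.107979*h^6 + 77.950473*h^5 - 16.88157*h^4 - 17.645215*h^3 - 18.47223*h^2 - 4.954377*h - 1.295029)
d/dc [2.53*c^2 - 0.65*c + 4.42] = 5.06*c - 0.65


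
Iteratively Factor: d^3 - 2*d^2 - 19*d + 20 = (d - 5)*(d^2 + 3*d - 4) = (d - 5)*(d - 1)*(d + 4)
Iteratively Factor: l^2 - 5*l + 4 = (l - 1)*(l - 4)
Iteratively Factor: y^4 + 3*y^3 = (y)*(y^3 + 3*y^2) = y*(y + 3)*(y^2) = y^2*(y + 3)*(y)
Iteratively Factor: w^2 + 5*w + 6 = (w + 3)*(w + 2)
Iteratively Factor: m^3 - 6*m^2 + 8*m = (m - 4)*(m^2 - 2*m) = m*(m - 4)*(m - 2)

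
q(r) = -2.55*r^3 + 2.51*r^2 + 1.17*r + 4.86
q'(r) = -7.65*r^2 + 5.02*r + 1.17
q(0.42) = 5.61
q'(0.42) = 1.93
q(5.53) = -343.15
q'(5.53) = -205.01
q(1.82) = -0.07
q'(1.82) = -15.03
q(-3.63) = 155.66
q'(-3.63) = -117.86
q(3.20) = -49.25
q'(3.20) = -61.10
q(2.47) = -15.36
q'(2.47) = -33.10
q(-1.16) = 10.86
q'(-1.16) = -14.95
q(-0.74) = 6.40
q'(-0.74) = -6.73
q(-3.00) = 92.79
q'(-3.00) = -82.74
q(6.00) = -448.56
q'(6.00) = -244.11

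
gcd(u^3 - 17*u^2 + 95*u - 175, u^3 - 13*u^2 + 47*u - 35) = u^2 - 12*u + 35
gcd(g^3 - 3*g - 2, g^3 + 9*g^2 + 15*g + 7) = g^2 + 2*g + 1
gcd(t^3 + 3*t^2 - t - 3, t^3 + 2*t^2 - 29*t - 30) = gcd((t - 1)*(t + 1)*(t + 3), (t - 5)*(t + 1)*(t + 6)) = t + 1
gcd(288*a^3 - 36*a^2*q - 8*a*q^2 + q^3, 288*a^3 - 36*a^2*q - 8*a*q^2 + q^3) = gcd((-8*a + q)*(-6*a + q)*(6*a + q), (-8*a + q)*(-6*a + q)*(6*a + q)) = 288*a^3 - 36*a^2*q - 8*a*q^2 + q^3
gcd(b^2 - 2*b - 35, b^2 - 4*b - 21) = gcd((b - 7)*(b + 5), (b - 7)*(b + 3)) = b - 7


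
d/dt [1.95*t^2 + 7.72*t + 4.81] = 3.9*t + 7.72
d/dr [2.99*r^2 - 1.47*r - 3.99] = 5.98*r - 1.47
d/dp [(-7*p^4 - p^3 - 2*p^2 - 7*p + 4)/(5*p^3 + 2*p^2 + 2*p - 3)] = (-35*p^6 - 28*p^5 - 34*p^4 + 150*p^3 - 41*p^2 - 4*p + 13)/(25*p^6 + 20*p^5 + 24*p^4 - 22*p^3 - 8*p^2 - 12*p + 9)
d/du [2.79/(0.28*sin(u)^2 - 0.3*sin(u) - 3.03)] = (0.837 - 1.5624*sin(u))*cos(u)/(-0.28*sin(u)^2 + 0.3*sin(u) + 3.03)^2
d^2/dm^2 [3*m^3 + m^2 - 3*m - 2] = 18*m + 2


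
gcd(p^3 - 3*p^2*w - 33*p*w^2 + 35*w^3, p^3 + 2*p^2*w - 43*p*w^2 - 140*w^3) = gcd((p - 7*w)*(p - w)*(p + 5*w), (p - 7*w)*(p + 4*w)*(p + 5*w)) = p^2 - 2*p*w - 35*w^2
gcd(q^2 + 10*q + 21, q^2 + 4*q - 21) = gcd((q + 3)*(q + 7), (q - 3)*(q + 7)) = q + 7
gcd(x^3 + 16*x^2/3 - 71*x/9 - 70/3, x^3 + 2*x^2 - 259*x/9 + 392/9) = x - 7/3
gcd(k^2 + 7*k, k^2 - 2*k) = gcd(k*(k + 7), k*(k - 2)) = k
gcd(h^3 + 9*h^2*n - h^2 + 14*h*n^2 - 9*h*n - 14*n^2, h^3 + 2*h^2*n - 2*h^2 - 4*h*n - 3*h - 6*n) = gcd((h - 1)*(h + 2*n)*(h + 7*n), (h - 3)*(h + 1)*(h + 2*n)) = h + 2*n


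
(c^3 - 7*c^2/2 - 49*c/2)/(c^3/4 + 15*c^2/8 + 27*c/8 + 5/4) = 4*c*(2*c^2 - 7*c - 49)/(2*c^3 + 15*c^2 + 27*c + 10)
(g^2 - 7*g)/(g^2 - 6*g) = (g - 7)/(g - 6)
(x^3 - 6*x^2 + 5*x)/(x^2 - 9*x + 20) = x*(x - 1)/(x - 4)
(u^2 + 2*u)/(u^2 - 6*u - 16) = u/(u - 8)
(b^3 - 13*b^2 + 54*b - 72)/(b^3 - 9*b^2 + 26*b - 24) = (b - 6)/(b - 2)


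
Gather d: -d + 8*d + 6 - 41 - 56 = 7*d - 91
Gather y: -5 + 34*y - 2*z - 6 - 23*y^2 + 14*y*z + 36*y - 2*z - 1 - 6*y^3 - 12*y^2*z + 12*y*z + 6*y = -6*y^3 + y^2*(-12*z - 23) + y*(26*z + 76) - 4*z - 12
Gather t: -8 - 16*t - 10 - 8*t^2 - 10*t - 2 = -8*t^2 - 26*t - 20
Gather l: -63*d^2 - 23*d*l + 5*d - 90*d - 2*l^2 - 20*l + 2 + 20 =-63*d^2 - 85*d - 2*l^2 + l*(-23*d - 20) + 22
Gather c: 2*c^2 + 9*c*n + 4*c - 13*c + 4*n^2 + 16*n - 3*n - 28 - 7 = 2*c^2 + c*(9*n - 9) + 4*n^2 + 13*n - 35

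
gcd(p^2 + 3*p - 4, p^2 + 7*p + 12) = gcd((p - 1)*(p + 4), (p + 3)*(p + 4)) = p + 4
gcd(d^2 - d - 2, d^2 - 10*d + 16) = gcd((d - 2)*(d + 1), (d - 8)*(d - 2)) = d - 2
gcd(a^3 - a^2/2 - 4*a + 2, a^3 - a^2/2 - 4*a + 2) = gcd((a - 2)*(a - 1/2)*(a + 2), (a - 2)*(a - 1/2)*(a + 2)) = a^3 - a^2/2 - 4*a + 2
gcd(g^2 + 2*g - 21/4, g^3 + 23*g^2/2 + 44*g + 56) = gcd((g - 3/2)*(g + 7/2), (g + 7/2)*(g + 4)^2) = g + 7/2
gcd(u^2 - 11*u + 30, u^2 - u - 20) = u - 5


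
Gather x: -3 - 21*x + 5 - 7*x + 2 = 4 - 28*x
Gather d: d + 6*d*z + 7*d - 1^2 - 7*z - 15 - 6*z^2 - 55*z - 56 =d*(6*z + 8) - 6*z^2 - 62*z - 72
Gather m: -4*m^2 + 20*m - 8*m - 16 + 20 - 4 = -4*m^2 + 12*m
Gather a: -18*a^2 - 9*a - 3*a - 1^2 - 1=-18*a^2 - 12*a - 2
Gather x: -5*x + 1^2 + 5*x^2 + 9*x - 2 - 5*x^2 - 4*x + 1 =0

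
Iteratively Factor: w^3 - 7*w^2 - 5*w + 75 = (w + 3)*(w^2 - 10*w + 25) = (w - 5)*(w + 3)*(w - 5)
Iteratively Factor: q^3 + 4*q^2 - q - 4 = (q - 1)*(q^2 + 5*q + 4) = (q - 1)*(q + 4)*(q + 1)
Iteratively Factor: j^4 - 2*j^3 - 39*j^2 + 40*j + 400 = (j + 4)*(j^3 - 6*j^2 - 15*j + 100) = (j - 5)*(j + 4)*(j^2 - j - 20) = (j - 5)*(j + 4)^2*(j - 5)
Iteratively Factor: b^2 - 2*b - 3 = (b + 1)*(b - 3)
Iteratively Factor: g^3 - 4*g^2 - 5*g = (g + 1)*(g^2 - 5*g) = (g - 5)*(g + 1)*(g)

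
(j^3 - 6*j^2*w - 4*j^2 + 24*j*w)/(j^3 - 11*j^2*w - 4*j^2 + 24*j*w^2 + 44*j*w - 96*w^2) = j*(j - 6*w)/(j^2 - 11*j*w + 24*w^2)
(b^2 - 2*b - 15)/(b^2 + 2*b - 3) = (b - 5)/(b - 1)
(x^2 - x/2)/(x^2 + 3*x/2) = (2*x - 1)/(2*x + 3)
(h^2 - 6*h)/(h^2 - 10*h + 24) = h/(h - 4)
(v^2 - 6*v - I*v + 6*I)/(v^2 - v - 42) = (-v^2 + 6*v + I*v - 6*I)/(-v^2 + v + 42)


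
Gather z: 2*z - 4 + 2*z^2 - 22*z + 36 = 2*z^2 - 20*z + 32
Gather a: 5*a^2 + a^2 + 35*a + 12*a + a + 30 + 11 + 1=6*a^2 + 48*a + 42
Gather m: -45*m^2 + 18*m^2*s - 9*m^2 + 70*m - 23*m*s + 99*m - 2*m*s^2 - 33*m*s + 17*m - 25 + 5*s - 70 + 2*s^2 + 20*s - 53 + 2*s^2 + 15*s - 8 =m^2*(18*s - 54) + m*(-2*s^2 - 56*s + 186) + 4*s^2 + 40*s - 156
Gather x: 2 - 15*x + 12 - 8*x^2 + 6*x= -8*x^2 - 9*x + 14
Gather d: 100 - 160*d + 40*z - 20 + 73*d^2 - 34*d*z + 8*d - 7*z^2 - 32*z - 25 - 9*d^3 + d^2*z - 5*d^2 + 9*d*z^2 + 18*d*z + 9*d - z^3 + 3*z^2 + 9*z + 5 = -9*d^3 + d^2*(z + 68) + d*(9*z^2 - 16*z - 143) - z^3 - 4*z^2 + 17*z + 60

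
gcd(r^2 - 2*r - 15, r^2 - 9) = r + 3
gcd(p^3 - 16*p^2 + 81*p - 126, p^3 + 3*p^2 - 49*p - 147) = p - 7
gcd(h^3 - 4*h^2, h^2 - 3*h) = h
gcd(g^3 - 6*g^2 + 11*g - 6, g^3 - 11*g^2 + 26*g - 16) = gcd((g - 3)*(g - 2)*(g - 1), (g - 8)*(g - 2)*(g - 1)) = g^2 - 3*g + 2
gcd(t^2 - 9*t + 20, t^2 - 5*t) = t - 5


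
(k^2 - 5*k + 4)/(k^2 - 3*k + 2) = (k - 4)/(k - 2)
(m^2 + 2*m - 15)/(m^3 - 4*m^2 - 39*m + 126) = (m + 5)/(m^2 - m - 42)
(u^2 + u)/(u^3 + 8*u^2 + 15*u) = (u + 1)/(u^2 + 8*u + 15)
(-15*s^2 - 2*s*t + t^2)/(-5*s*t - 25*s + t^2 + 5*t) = (3*s + t)/(t + 5)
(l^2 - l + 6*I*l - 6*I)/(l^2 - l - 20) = (-l^2 + l - 6*I*l + 6*I)/(-l^2 + l + 20)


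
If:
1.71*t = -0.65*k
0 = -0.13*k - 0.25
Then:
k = -1.92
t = 0.73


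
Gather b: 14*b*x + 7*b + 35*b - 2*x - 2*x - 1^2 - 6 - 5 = b*(14*x + 42) - 4*x - 12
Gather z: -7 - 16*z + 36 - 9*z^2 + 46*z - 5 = -9*z^2 + 30*z + 24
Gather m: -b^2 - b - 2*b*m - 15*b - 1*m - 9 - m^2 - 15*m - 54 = -b^2 - 16*b - m^2 + m*(-2*b - 16) - 63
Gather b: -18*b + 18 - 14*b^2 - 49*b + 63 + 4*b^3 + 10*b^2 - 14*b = 4*b^3 - 4*b^2 - 81*b + 81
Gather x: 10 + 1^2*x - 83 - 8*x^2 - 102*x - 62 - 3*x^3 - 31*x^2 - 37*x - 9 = -3*x^3 - 39*x^2 - 138*x - 144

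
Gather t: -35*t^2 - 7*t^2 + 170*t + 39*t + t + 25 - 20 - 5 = -42*t^2 + 210*t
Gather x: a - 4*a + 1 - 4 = -3*a - 3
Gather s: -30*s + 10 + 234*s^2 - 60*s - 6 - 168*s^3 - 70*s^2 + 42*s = -168*s^3 + 164*s^2 - 48*s + 4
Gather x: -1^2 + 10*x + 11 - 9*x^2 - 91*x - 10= -9*x^2 - 81*x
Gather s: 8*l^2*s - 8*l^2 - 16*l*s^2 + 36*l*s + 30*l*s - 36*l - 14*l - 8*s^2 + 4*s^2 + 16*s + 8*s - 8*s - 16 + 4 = -8*l^2 - 50*l + s^2*(-16*l - 4) + s*(8*l^2 + 66*l + 16) - 12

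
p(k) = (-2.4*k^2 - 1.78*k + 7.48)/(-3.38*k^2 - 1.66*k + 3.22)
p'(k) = (-4.8*k - 1.78)/(-3.38*k^2 - 1.66*k + 3.22) + (6.76*k + 1.66)*(-2.4*k^2 - 1.78*k + 7.48)/(-3.38*k^2 - 1.66*k + 3.22)^2 = (-2.0324*k^2 + 35.1088*k + 6.6852)/(11.4244*k^4 + 11.2216*k^3 - 19.0116*k^2 - 10.6904*k + 10.3684)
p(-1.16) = 10.57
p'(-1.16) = -103.02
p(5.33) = 0.69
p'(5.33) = 0.01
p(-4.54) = 0.58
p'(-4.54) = -0.06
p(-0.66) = 2.68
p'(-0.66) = -2.15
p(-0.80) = 3.09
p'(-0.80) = -3.99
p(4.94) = 0.68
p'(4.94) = 0.02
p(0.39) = 3.12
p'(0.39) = 4.74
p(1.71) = 0.27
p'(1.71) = 0.67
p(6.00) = 0.70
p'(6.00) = 0.01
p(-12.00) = 0.68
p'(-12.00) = -0.00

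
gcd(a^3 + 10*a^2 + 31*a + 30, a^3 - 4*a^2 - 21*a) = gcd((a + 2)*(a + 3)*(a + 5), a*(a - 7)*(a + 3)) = a + 3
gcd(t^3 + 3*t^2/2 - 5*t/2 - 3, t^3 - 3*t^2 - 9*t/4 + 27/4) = t - 3/2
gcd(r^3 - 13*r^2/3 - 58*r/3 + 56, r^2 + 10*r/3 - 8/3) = r + 4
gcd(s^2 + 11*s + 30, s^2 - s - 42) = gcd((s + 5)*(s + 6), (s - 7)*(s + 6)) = s + 6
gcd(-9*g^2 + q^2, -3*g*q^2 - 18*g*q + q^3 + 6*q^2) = -3*g + q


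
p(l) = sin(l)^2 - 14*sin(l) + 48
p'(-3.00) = 14.14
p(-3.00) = 50.00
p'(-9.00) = 13.51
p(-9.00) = 53.94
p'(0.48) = -11.60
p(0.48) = 41.75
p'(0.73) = -9.44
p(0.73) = 39.11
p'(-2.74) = 13.61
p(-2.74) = 53.63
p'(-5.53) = -9.22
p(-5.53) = 38.89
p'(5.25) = -8.05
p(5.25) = 60.76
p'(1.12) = -5.32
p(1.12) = 36.21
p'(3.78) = 12.20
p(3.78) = 56.70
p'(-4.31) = 4.76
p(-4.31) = 35.96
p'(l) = 2*sin(l)*cos(l) - 14*cos(l)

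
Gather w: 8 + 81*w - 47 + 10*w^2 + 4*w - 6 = 10*w^2 + 85*w - 45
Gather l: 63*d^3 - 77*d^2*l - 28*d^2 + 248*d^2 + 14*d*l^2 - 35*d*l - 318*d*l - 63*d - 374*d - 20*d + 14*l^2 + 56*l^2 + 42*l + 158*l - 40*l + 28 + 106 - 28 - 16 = 63*d^3 + 220*d^2 - 457*d + l^2*(14*d + 70) + l*(-77*d^2 - 353*d + 160) + 90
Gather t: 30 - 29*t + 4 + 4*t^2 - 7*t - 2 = 4*t^2 - 36*t + 32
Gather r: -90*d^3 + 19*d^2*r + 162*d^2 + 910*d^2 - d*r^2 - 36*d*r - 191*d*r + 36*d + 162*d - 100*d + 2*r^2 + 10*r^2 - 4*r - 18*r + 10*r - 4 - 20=-90*d^3 + 1072*d^2 + 98*d + r^2*(12 - d) + r*(19*d^2 - 227*d - 12) - 24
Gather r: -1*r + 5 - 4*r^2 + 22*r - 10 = -4*r^2 + 21*r - 5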